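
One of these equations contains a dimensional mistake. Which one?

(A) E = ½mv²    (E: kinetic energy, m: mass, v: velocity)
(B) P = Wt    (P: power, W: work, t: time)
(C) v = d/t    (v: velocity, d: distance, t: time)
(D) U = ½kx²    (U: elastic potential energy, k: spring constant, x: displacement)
(B) P = Wt

The equation (B) P = Wt is dimensionally incorrect.

LHS (P): [L^2 M T^-3]
RHS (Wt): [L^2 M T^-1] ✗

The dimensions do not match. The other three equations balance.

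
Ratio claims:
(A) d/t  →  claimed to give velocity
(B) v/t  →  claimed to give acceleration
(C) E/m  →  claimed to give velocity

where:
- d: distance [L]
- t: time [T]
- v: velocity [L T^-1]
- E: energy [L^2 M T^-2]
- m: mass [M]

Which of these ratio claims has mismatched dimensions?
(C) E/m does not give velocity

(A) d/t: [L T^-1] = velocity [L T^-1] ✓
(B) v/t: [L T^-2] = acceleration [L T^-2] ✓
(C) E/m: [L^2 T^-2] ≠ velocity [L T^-1] ✗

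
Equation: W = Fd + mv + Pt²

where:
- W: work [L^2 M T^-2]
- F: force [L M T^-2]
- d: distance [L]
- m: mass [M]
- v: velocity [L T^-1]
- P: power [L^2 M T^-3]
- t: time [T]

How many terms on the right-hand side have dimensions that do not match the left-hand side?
2

LHS W: [L^2 M T^-2]
- Fd: [L^2 M T^-2] ✓
- mv: [L M T^-1] ✗
- Pt²: [L^2 M T^-1] ✗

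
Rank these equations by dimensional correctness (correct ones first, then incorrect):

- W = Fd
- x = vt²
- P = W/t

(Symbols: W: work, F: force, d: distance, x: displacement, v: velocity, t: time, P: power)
Dimensionally correct: W = Fd, P = W/t
Dimensionally incorrect: x = vt²
Ordered (correct first, then incorrect): W = Fd, P = W/t, x = vt²

- W = Fd: LHS [L^2 M T^-2], RHS [L^2 M T^-2] → correct ✓
- x = vt²: LHS [L], RHS [L T] → incorrect ✗
- P = W/t: LHS [L^2 M T^-3], RHS [L^2 M T^-3] → correct ✓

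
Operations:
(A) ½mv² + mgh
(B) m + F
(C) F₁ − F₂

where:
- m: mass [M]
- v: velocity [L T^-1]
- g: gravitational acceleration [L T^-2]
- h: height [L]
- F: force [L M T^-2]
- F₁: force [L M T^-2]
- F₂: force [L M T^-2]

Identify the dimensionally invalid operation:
(B) m + F

(A) ½mv² + mgh: ½mv² [L^2 M T^-2] and mgh [L^2 M T^-2] — same dimensions ✓
(B) m + F: m [M] and F [L M T^-2] — different dimensions cannot be added/subtracted ✗
(C) F₁ − F₂: F₁ [L M T^-2] and F₂ [L M T^-2] — same dimensions ✓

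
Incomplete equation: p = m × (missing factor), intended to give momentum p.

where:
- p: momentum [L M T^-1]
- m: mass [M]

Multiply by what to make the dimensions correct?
v (velocity), dimensions [L T^-1]

p has dimensions [L M T^-1] and m has dimensions [M].
The missing factor must have dimensions [L M T^-1] / [M] = [L T^-1], i.e. velocity (v).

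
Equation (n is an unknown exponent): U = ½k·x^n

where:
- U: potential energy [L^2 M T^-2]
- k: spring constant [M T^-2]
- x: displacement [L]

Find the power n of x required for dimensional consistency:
n = 2

U has dimensions [L^2 M T^-2]; x has dimensions [L].
The rest of the RHS has dimensions [M T^-2], so x^n must supply [L^2].
With n = 2: ½k·x^2 has dimensions [L^2 M T^-2], matching the LHS ✓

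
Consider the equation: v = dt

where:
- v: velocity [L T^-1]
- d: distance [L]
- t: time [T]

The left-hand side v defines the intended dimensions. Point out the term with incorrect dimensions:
The right-hand side term dt

v has dimensions [L T^-1], but dt has dimensions [L T], so the term dt is dimensionally wrong for v.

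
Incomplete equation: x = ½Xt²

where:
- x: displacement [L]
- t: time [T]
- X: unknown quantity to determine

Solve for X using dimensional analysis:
X = a (acceleration), dimensions [L T^-2]

x has dimensions [L]; the rest of the RHS (½ t²) has dimensions [T^2].
So X must have dimensions [L T^-2] — X = a (acceleration).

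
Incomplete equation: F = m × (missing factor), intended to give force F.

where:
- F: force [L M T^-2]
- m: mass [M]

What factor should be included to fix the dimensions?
a (acceleration), dimensions [L T^-2]

F has dimensions [L M T^-2] and m has dimensions [M].
The missing factor must have dimensions [L M T^-2] / [M] = [L T^-2], i.e. acceleration (a).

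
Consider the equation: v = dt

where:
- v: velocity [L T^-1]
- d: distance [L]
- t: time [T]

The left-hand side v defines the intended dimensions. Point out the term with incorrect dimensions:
The right-hand side term dt

v has dimensions [L T^-1], but dt has dimensions [L T], so the term dt is dimensionally wrong for v.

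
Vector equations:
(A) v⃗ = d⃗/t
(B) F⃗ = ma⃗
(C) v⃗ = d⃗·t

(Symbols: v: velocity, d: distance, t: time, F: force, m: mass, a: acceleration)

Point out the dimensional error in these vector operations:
(C) v⃗ = d⃗·t

(A) v⃗ = d⃗/t: LHS [L T^-1], RHS [L T^-1] ✓ — displacement (vector) divided by time (scalar)
(B) F⃗ = ma⃗: LHS [L M T^-2], RHS [L M T^-2] ✓ — Force and acceleration are vectors, mass is a scalar
(C) v⃗ = d⃗·t: LHS [L T^-1], RHS [L T] ✗ — velocity is displacement per time; should be d⃗/t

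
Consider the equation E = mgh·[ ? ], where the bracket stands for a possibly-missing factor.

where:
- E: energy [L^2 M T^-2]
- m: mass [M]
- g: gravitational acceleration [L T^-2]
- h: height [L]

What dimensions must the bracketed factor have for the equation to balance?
Nothing is missing — the bracketed factor must be dimensionless.

E has dimensions [L^2 M T^-2] and mgh already has dimensions [L^2 M T^-2], so E = mgh is dimensionally complete.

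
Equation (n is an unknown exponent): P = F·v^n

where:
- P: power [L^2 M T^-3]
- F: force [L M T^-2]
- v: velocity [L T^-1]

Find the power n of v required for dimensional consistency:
n = 1

P has dimensions [L^2 M T^-3]; v has dimensions [L T^-1].
The rest of the RHS has dimensions [L M T^-2], so v^n must supply [L T^-1].
With n = 1: F·v^1 has dimensions [L^2 M T^-3], matching the LHS ✓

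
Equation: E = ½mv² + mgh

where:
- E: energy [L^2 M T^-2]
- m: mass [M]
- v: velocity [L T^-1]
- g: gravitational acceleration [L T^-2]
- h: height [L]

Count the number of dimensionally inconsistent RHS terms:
0

LHS E: [L^2 M T^-2]
- ½mv²: [L^2 M T^-2] ✓
- mgh: [L^2 M T^-2] ✓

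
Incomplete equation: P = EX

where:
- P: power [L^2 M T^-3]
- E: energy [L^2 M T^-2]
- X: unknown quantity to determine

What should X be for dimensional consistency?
X = f (inverse time / frequency (1/t)), dimensions [T^-1]

P has dimensions [L^2 M T^-3]; the rest of the RHS (E) has dimensions [L^2 M T^-2].
So X must have dimensions [T^-1] — X = f (inverse time / frequency (1/t)).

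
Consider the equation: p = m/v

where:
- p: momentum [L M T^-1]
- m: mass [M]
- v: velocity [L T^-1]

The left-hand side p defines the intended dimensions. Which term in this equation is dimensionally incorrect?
The right-hand side term m/v

p has dimensions [L M T^-1], but m/v has dimensions [L^-1 M T], so the term m/v is dimensionally wrong for p.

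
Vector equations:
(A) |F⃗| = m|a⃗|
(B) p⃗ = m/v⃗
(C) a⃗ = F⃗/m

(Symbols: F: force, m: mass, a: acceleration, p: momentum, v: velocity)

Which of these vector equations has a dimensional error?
(B) p⃗ = m/v⃗

(A) |F⃗| = m|a⃗|: LHS [L M T^-2], RHS [L M T^-2] ✓ — magnitudes of vectors are scalars
(B) p⃗ = m/v⃗: LHS [L M T^-1], RHS [L^-1 M T] ✗ — momentum is mass times velocity; should be mv⃗ (and division by a vector is undefined)
(C) a⃗ = F⃗/m: LHS [L T^-2], RHS [L T^-2] ✓ — force (vector) divided by mass (scalar)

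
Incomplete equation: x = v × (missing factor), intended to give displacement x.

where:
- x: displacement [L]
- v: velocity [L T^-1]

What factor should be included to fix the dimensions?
t (time), dimensions [T]

x has dimensions [L] and v has dimensions [L T^-1].
The missing factor must have dimensions [L] / [L T^-1] = [T], i.e. time (t).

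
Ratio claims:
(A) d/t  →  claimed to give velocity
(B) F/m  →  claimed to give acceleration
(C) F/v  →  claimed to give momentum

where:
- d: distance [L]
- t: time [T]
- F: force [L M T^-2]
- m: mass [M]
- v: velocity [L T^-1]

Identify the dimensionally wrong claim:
(C) F/v does not give momentum

(A) d/t: [L T^-1] = velocity [L T^-1] ✓
(B) F/m: [L T^-2] = acceleration [L T^-2] ✓
(C) F/v: [M T^-1] ≠ momentum [L M T^-1] ✗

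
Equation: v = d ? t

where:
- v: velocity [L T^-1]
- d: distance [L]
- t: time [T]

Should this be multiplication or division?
division (÷): v = d ÷ t

v [L T^-1]; d [L]; t [T].
d × t → [L T] ✗
d ÷ t → [L T^-1] ✓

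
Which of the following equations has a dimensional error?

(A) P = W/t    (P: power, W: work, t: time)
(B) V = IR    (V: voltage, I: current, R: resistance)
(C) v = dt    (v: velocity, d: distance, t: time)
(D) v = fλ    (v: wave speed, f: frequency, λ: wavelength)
(C) v = dt

The equation (C) v = dt is dimensionally incorrect.

LHS (v): [L T^-1]
RHS (dt): [L T] ✗

The dimensions do not match. The other three equations balance.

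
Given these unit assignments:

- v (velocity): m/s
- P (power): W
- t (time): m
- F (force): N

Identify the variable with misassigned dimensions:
t

The variable t (time) should have units s, not m.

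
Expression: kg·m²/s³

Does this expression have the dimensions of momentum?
No

The expression kg·m²/s³ has dimensions [L^2 M T^-3], but momentum has dimensions [L M T^-1].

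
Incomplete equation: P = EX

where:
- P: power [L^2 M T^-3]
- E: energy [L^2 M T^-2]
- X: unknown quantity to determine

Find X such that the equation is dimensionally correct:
X = f (inverse time / frequency (1/t)), dimensions [T^-1]

P has dimensions [L^2 M T^-3]; the rest of the RHS (E) has dimensions [L^2 M T^-2].
So X must have dimensions [T^-1] — X = f (inverse time / frequency (1/t)).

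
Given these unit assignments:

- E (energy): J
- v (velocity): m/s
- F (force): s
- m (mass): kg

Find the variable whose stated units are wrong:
F

The variable F (force) should have units N, not s.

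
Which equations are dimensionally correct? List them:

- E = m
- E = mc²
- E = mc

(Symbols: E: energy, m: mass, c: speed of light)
Dimensionally correct: E = mc²
Dimensionally incorrect: E = m, E = mc
Ordered (correct first, then incorrect): E = mc², E = m, E = mc

- E = m: LHS [L^2 M T^-2], RHS [M] → incorrect ✗
- E = mc²: LHS [L^2 M T^-2], RHS [L^2 M T^-2] → correct ✓
- E = mc: LHS [L^2 M T^-2], RHS [L M T^-1] → incorrect ✗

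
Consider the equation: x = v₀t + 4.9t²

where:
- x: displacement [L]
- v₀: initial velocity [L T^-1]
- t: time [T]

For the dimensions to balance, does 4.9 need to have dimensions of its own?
Yes

x has dimensions [L], while t² alone has dimensions [T^2]. For the equation to balance, the factor 4.9 must carry dimensions [L T^-2] — it is a dimensional constant (a numerical value of a physical quantity with its units suppressed), not a pure number.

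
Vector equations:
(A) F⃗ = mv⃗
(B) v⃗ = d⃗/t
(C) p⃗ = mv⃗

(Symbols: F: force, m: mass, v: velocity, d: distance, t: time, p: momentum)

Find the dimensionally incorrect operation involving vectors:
(A) F⃗ = mv⃗

(A) F⃗ = mv⃗: LHS [L M T^-2], RHS [L M T^-1] ✗ — mass times velocity is momentum, not force; should be ma⃗
(B) v⃗ = d⃗/t: LHS [L T^-1], RHS [L T^-1] ✓ — displacement (vector) divided by time (scalar)
(C) p⃗ = mv⃗: LHS [L M T^-1], RHS [L M T^-1] ✓ — mass (scalar) times velocity (vector)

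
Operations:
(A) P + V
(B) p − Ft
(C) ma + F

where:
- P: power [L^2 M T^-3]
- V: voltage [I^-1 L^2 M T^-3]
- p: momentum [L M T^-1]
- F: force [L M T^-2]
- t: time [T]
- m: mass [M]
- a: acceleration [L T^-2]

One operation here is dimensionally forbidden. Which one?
(A) P + V

(A) P + V: P [L^2 M T^-3] and V [I^-1 L^2 M T^-3] — different dimensions cannot be added/subtracted ✗
(B) p − Ft: p [L M T^-1] and Ft [L M T^-1] — same dimensions ✓
(C) ma + F: ma [L M T^-2] and F [L M T^-2] — same dimensions ✓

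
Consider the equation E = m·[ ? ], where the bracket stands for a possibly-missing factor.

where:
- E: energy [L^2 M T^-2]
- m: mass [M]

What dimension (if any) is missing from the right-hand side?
[L^2 T^-2] — velocity squared (e.g. v²)

E has dimensions [L^2 M T^-2]; m has dimensions [M].
The bracketed factor must supply [L^2 M T^-2] / [M] = [L^2 T^-2].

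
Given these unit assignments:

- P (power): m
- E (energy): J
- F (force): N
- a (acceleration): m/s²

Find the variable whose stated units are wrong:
P

The variable P (power) should have units W, not m.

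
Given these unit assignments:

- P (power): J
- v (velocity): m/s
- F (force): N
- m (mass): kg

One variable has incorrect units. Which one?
P

The variable P (power) should have units W, not J.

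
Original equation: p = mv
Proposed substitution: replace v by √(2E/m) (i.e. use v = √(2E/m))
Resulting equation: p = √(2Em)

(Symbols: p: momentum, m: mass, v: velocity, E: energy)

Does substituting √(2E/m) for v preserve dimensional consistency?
Yes

[v] = [L T^-1] and [√(2E/m)] = [L T^-1]. These match, so the substitution replaces a quantity by one of the same dimensions and the result p = √(2Em) has LHS [L M T^-1] vs RHS [L M T^-1] — still consistent.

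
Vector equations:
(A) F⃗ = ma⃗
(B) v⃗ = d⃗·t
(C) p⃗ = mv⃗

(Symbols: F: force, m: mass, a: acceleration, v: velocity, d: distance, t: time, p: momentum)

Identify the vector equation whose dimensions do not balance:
(B) v⃗ = d⃗·t

(A) F⃗ = ma⃗: LHS [L M T^-2], RHS [L M T^-2] ✓ — Force and acceleration are vectors, mass is a scalar
(B) v⃗ = d⃗·t: LHS [L T^-1], RHS [L T] ✗ — velocity is displacement per time; should be d⃗/t
(C) p⃗ = mv⃗: LHS [L M T^-1], RHS [L M T^-1] ✓ — mass (scalar) times velocity (vector)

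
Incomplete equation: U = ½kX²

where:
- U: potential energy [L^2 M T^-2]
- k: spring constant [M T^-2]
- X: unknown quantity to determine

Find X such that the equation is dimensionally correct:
X = x (displacement), dimensions [L]

U has dimensions [L^2 M T^-2]; the rest of the RHS (½k) has dimensions [M T^-2].
So X² must have dimensions [L^2], i.e. X has dimensions [L] — X = x (displacement).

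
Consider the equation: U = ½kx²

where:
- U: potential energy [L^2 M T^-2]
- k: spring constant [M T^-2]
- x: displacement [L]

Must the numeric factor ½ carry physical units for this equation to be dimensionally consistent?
No

U has dimensions [L^2 M T^-2] and kx² already has dimensions [L^2 M T^-2], so the equation balances without ½ contributing any dimensions. ½ is a pure (dimensionless) number; changing or removing it would not affect dimensional consistency.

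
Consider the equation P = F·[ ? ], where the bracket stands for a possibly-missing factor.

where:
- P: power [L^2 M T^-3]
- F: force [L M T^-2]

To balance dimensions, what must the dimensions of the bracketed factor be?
[L T^-1] — velocity (e.g. v)

P has dimensions [L^2 M T^-3]; F has dimensions [L M T^-2].
The bracketed factor must supply [L^2 M T^-3] / [L M T^-2] = [L T^-1].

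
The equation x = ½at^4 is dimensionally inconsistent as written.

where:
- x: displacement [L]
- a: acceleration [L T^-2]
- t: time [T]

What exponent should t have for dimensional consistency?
The exponent of t should be 2: x = ½at^2

The LHS x has dimensions [L]; t has dimensions [T].
As written, the RHS ½at^4 (exponent 4 on t) has dimensions [L T^2], which does not match.
With exponent 2, the RHS ½at^2 has dimensions [L], matching the LHS.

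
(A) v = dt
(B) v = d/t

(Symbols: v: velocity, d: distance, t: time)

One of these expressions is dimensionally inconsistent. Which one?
(A)

(A) v = dt: LHS [L T^-1], RHS [L T] ✗
(B) v = d/t: LHS [L T^-1], RHS [L T^-1] ✓

Expression (A) v = dt is dimensionally incorrect.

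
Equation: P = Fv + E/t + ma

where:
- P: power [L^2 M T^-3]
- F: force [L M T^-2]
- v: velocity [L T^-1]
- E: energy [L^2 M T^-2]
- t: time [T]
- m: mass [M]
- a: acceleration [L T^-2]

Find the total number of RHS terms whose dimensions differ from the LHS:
1

LHS P: [L^2 M T^-3]
- Fv: [L^2 M T^-3] ✓
- E/t: [L^2 M T^-3] ✓
- ma: [L M T^-2] ✗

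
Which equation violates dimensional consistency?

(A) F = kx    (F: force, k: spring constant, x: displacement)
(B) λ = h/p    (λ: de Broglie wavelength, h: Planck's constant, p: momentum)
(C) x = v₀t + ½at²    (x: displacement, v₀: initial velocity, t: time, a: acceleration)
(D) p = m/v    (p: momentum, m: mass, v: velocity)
(D) p = m/v

The equation (D) p = m/v is dimensionally incorrect.

LHS (p): [L M T^-1]
RHS (m/v): [L^-1 M T] ✗

The dimensions do not match. The other three equations balance.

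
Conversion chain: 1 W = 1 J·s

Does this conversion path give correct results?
The chain is incorrect (it contains an error).

Incorrect: Watt is J/s, not J·s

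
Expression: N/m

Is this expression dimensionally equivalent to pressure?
No

The expression N/m has dimensions [M T^-2], but pressure has dimensions [L^-1 M T^-2].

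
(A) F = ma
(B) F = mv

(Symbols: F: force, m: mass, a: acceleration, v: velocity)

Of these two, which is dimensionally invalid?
(B)

(A) F = ma: LHS [L M T^-2], RHS [L M T^-2] ✓
(B) F = mv: LHS [L M T^-2], RHS [L M T^-1] ✗

Expression (B) F = mv is dimensionally incorrect.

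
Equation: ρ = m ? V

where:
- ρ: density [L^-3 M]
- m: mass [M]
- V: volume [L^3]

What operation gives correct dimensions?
division (÷): ρ = m ÷ V

ρ [L^-3 M]; m [M]; V [L^3].
m × V → [L^3 M] ✗
m ÷ V → [L^-3 M] ✓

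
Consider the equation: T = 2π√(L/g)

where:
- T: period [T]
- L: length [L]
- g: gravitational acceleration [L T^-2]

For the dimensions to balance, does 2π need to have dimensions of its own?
No

T has dimensions [T] and √(L/g) already has dimensions [T], so the equation balances without 2π contributing any dimensions. 2π is a pure (dimensionless) number; changing or removing it would not affect dimensional consistency.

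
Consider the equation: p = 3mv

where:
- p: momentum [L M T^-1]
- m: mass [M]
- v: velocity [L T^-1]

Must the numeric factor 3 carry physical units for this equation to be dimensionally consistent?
No

p has dimensions [L M T^-1] and mv already has dimensions [L M T^-1], so the equation balances without 3 contributing any dimensions. 3 is a pure (dimensionless) number; changing or removing it would not affect dimensional consistency.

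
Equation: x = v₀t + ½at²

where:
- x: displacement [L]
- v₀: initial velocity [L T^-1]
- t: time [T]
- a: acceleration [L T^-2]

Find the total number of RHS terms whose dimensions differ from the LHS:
0

LHS x: [L]
- v₀t: [L] ✓
- ½at²: [L] ✓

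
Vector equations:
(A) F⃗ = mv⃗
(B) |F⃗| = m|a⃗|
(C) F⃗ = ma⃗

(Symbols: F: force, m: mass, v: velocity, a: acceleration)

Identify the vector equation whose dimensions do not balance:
(A) F⃗ = mv⃗

(A) F⃗ = mv⃗: LHS [L M T^-2], RHS [L M T^-1] ✗ — mass times velocity is momentum, not force; should be ma⃗
(B) |F⃗| = m|a⃗|: LHS [L M T^-2], RHS [L M T^-2] ✓ — magnitudes of vectors are scalars
(C) F⃗ = ma⃗: LHS [L M T^-2], RHS [L M T^-2] ✓ — Force and acceleration are vectors, mass is a scalar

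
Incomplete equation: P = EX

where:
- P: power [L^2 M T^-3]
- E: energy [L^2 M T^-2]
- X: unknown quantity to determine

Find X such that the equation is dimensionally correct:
X = f (inverse time / frequency (1/t)), dimensions [T^-1]

P has dimensions [L^2 M T^-3]; the rest of the RHS (E) has dimensions [L^2 M T^-2].
So X must have dimensions [T^-1] — X = f (inverse time / frequency (1/t)).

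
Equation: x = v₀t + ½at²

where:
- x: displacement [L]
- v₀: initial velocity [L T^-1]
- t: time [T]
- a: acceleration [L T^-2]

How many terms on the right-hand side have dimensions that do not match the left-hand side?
0

LHS x: [L]
- v₀t: [L] ✓
- ½at²: [L] ✓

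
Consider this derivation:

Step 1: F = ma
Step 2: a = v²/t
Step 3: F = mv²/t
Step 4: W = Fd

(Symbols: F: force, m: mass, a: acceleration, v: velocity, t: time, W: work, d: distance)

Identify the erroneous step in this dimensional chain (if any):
Step 2

Step 1: F = ma → LHS [L M T^-2], RHS [L M T^-2] ✓
Step 2: a = v²/t → LHS [L T^-2], RHS [L^2 T^-3] ✗

The first dimensional inconsistency appears in step 2: a = v²/t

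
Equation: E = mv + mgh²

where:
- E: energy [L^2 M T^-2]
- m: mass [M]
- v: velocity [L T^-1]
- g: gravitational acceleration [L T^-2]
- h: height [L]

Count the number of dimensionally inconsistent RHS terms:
2

LHS E: [L^2 M T^-2]
- mv: [L M T^-1] ✗
- mgh²: [L^3 M T^-2] ✗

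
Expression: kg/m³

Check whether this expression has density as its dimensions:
Yes

The expression kg/m³ has dimensions [L^-3 M], which is exactly density [L^-3 M].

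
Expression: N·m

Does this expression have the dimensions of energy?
Yes

The expression N·m has dimensions [L^2 M T^-2], which is exactly energy [L^2 M T^-2].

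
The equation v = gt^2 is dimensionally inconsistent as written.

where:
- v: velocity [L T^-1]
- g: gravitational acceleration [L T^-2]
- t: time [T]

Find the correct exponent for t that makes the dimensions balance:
The exponent of t should be 1: v = gt

The LHS v has dimensions [L T^-1]; t has dimensions [T].
As written, the RHS gt^2 (exponent 2 on t) has dimensions [L], which does not match.
With exponent 1, the RHS gt has dimensions [L T^-1], matching the LHS.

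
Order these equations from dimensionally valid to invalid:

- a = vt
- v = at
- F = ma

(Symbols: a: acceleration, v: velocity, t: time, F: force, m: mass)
Dimensionally correct: v = at, F = ma
Dimensionally incorrect: a = vt
Ordered (correct first, then incorrect): v = at, F = ma, a = vt

- a = vt: LHS [L T^-2], RHS [L] → incorrect ✗
- v = at: LHS [L T^-1], RHS [L T^-1] → correct ✓
- F = ma: LHS [L M T^-2], RHS [L M T^-2] → correct ✓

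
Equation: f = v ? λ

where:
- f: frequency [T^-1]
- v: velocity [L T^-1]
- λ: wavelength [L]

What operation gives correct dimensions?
division (÷): f = v ÷ λ

f [T^-1]; v [L T^-1]; λ [L].
v × λ → [L^2 T^-1] ✗
v ÷ λ → [T^-1] ✓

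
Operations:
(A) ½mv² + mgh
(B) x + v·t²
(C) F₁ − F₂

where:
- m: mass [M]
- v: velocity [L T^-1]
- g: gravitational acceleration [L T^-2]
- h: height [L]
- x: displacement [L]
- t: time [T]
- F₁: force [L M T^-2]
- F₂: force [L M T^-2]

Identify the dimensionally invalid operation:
(B) x + v·t²

(A) ½mv² + mgh: ½mv² [L^2 M T^-2] and mgh [L^2 M T^-2] — same dimensions ✓
(B) x + v·t²: x [L] and v·t² [L T] — different dimensions cannot be added/subtracted ✗
(C) F₁ − F₂: F₁ [L M T^-2] and F₂ [L M T^-2] — same dimensions ✓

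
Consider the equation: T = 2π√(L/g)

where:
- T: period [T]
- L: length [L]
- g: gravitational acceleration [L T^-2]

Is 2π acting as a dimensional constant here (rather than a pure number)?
No

T has dimensions [T] and √(L/g) already has dimensions [T], so the equation balances without 2π contributing any dimensions. 2π is a pure (dimensionless) number; changing or removing it would not affect dimensional consistency.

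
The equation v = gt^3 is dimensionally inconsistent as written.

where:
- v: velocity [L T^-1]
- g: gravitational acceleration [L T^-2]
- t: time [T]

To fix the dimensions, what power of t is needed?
The exponent of t should be 1: v = gt

The LHS v has dimensions [L T^-1]; t has dimensions [T].
As written, the RHS gt^3 (exponent 3 on t) has dimensions [L T], which does not match.
With exponent 1, the RHS gt has dimensions [L T^-1], matching the LHS.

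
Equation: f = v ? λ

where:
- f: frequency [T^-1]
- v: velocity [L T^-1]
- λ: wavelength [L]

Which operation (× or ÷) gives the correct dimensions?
division (÷): f = v ÷ λ

f [T^-1]; v [L T^-1]; λ [L].
v × λ → [L^2 T^-1] ✗
v ÷ λ → [T^-1] ✓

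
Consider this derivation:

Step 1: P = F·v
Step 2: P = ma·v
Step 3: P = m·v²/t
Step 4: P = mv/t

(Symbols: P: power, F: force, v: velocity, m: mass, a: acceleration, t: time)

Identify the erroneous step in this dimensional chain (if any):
Step 4

Step 1: P = F·v → LHS [L^2 M T^-3], RHS [L^2 M T^-3] ✓
Step 2: P = ma·v → LHS [L^2 M T^-3], RHS [L^2 M T^-3] ✓
Step 3: P = m·v²/t → LHS [L^2 M T^-3], RHS [L^2 M T^-3] ✓
Step 4: P = mv/t → LHS [L^2 M T^-3], RHS [L M T^-2] ✗

The first dimensional inconsistency appears in step 4: P = mv/t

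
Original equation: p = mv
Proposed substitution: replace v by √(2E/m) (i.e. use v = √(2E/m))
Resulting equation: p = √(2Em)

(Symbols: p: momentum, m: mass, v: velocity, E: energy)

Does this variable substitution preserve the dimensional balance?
Yes

[v] = [L T^-1] and [√(2E/m)] = [L T^-1]. These match, so the substitution replaces a quantity by one of the same dimensions and the result p = √(2Em) has LHS [L M T^-1] vs RHS [L M T^-1] — still consistent.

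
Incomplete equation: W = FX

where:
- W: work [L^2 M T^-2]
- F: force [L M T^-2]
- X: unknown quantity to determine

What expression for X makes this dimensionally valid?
X = d (distance), dimensions [L]

W has dimensions [L^2 M T^-2]; the rest of the RHS (F) has dimensions [L M T^-2].
So X must have dimensions [L] — X = d (distance).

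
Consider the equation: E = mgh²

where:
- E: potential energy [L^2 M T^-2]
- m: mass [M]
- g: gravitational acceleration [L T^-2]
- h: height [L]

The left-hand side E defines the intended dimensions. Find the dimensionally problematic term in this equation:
The right-hand side term mgh²

E has dimensions [L^2 M T^-2], but mgh² has dimensions [L^3 M T^-2], so the term mgh² is dimensionally wrong for E.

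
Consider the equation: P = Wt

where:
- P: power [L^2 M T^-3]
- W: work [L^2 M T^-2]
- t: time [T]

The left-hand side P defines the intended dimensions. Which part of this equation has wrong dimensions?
The right-hand side term Wt

P has dimensions [L^2 M T^-3], but Wt has dimensions [L^2 M T^-1], so the term Wt is dimensionally wrong for P.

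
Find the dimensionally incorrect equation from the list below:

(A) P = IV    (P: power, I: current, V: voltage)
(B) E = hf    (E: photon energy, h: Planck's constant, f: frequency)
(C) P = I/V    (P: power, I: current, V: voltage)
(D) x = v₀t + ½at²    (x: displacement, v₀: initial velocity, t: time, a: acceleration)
(C) P = I/V

The equation (C) P = I/V is dimensionally incorrect.

LHS (P): [L^2 M T^-3]
RHS (I/V): [I^2 L^-2 M^-1 T^3] ✗

The dimensions do not match. The other three equations balance.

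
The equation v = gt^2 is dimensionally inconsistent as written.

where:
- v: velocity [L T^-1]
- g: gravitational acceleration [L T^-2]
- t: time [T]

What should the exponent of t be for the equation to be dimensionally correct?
The exponent of t should be 1: v = gt

The LHS v has dimensions [L T^-1]; t has dimensions [T].
As written, the RHS gt^2 (exponent 2 on t) has dimensions [L], which does not match.
With exponent 1, the RHS gt has dimensions [L T^-1], matching the LHS.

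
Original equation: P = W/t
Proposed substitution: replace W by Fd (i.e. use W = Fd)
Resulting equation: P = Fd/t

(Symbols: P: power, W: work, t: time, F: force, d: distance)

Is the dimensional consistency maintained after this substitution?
Yes

[W] = [L^2 M T^-2] and [Fd] = [L^2 M T^-2]. These match, so the substitution replaces a quantity by one of the same dimensions and the result P = Fd/t has LHS [L^2 M T^-3] vs RHS [L^2 M T^-3] — still consistent.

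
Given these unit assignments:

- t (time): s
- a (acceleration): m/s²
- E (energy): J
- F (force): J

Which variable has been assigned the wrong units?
F

The variable F (force) should have units N, not J.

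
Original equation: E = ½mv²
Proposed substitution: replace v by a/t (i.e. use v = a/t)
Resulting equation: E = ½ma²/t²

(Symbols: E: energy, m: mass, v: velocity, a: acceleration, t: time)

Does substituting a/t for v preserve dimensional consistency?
No

[v] = [L T^-1] and [a/t] = [L T^-3]. These differ, so the substitution replaces a quantity by one of different dimensions and the result E = ½ma²/t² has LHS [L^2 M T^-2] vs RHS [L^2 M T^-6] — inconsistent.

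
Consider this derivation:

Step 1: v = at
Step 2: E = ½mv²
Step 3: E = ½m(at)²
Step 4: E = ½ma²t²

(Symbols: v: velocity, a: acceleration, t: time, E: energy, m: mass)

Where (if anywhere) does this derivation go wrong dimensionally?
No step introduces an error — all steps are dimensionally consistent.

Step 1: v = at → LHS [L T^-1], RHS [L T^-1] ✓
Step 2: E = ½mv² → LHS [L^2 M T^-2], RHS [L^2 M T^-2] ✓
Step 3: E = ½m(at)² → LHS [L^2 M T^-2], RHS [L^2 M T^-2] ✓
Step 4: E = ½ma²t² → LHS [L^2 M T^-2], RHS [L^2 M T^-2] ✓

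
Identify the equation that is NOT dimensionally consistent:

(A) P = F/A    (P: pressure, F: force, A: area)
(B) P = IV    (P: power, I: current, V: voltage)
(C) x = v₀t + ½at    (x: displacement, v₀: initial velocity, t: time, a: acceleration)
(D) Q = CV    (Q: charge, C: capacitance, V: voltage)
(C) x = v₀t + ½at

The equation (C) x = v₀t + ½at is dimensionally incorrect.

LHS (x): [L]
RHS terms:
  - v₀t: [L] ✓
  - ½at: [L T^-1] ✗ (does not match LHS)

The dimensions do not match. The other three equations balance.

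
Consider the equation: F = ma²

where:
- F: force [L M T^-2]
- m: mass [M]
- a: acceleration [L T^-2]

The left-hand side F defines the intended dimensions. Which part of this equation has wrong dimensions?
The right-hand side term ma²

F has dimensions [L M T^-2], but ma² has dimensions [L^2 M T^-4], so the term ma² is dimensionally wrong for F.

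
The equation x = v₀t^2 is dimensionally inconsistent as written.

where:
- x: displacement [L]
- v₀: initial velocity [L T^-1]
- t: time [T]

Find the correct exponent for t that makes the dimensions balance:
The exponent of t should be 1: x = v₀t

The LHS x has dimensions [L]; t has dimensions [T].
As written, the RHS v₀t^2 (exponent 2 on t) has dimensions [L T], which does not match.
With exponent 1, the RHS v₀t has dimensions [L], matching the LHS.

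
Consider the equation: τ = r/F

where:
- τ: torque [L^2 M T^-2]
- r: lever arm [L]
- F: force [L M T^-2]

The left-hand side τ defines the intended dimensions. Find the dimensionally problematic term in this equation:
The right-hand side term r/F

τ has dimensions [L^2 M T^-2], but r/F has dimensions [M^-1 T^2], so the term r/F is dimensionally wrong for τ.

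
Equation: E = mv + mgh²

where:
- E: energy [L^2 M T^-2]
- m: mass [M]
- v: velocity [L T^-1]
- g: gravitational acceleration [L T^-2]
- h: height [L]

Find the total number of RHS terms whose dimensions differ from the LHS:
2

LHS E: [L^2 M T^-2]
- mv: [L M T^-1] ✗
- mgh²: [L^3 M T^-2] ✗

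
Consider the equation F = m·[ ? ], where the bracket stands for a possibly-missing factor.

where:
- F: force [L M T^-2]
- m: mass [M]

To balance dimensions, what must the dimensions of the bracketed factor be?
[L T^-2] — acceleration (e.g. a)

F has dimensions [L M T^-2]; m has dimensions [M].
The bracketed factor must supply [L M T^-2] / [M] = [L T^-2].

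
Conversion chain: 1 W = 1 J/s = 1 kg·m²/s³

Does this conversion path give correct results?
The chain is correct (no errors).

Correct: Watt is Joule per second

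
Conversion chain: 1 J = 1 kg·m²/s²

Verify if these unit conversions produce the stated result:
The chain is correct (no errors).

Correct: Joule is defined as kg·m²/s²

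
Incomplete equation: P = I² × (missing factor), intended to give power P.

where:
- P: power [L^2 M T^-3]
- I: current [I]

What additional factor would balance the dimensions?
R (resistance), dimensions [I^-2 L^2 M T^-3]

P has dimensions [L^2 M T^-3] and I² has dimensions [I^2].
The missing factor must have dimensions [L^2 M T^-3] / [I^2] = [I^-2 L^2 M T^-3], i.e. resistance (R).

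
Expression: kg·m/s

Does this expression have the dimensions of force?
No

The expression kg·m/s has dimensions [L M T^-1], but force has dimensions [L M T^-2].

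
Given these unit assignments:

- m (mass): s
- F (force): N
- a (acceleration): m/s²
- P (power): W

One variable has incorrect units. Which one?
m

The variable m (mass) should have units kg, not s.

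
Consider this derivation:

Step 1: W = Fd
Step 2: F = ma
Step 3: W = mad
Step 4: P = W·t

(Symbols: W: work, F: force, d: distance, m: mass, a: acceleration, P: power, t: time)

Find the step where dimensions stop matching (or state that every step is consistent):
Step 4

Step 1: W = Fd → LHS [L^2 M T^-2], RHS [L^2 M T^-2] ✓
Step 2: F = ma → LHS [L M T^-2], RHS [L M T^-2] ✓
Step 3: W = mad → LHS [L^2 M T^-2], RHS [L^2 M T^-2] ✓
Step 4: P = W·t → LHS [L^2 M T^-3], RHS [L^2 M T^-1] ✗

The first dimensional inconsistency appears in step 4: P = W·t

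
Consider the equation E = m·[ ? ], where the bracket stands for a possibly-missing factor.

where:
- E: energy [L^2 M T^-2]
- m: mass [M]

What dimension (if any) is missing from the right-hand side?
[L^2 T^-2] — velocity squared (e.g. v²)

E has dimensions [L^2 M T^-2]; m has dimensions [M].
The bracketed factor must supply [L^2 M T^-2] / [M] = [L^2 T^-2].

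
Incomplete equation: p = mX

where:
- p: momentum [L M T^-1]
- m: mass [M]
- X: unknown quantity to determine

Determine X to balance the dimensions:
X = v (velocity), dimensions [L T^-1]

p has dimensions [L M T^-1]; the rest of the RHS (m) has dimensions [M].
So X must have dimensions [L T^-1] — X = v (velocity).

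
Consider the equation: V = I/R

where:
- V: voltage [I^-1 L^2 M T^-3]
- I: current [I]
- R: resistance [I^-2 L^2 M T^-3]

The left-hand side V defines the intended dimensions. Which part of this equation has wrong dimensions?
The right-hand side term I/R

V has dimensions [I^-1 L^2 M T^-3], but I/R has dimensions [I^3 L^-2 M^-1 T^3], so the term I/R is dimensionally wrong for V.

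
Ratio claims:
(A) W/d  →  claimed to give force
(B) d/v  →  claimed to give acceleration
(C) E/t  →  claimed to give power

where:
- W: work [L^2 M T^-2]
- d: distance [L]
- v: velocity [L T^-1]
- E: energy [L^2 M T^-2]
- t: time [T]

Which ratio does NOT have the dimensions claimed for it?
(B) d/v does not give acceleration

(A) W/d: [L M T^-2] = force [L M T^-2] ✓
(B) d/v: [T] ≠ acceleration [L T^-2] ✗
(C) E/t: [L^2 M T^-3] = power [L^2 M T^-3] ✓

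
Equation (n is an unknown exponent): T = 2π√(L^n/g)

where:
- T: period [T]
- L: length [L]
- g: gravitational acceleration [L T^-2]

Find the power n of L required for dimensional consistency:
n = 1

T has dimensions [T]; L has dimensions [L].
With n = 1: 2π√(L^1/g) has dimensions [T], matching the LHS ✓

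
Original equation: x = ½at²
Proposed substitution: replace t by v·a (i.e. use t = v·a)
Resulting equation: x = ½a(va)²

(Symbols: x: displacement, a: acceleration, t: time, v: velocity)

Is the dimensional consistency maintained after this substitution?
No

[t] = [T] and [v·a] = [L^2 T^-3]. These differ, so the substitution replaces a quantity by one of different dimensions and the result x = ½a(va)² has LHS [L] vs RHS [L^5 T^-8] — inconsistent.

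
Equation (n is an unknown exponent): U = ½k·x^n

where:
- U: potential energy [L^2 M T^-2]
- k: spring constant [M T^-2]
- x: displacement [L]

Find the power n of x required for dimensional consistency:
n = 2

U has dimensions [L^2 M T^-2]; x has dimensions [L].
The rest of the RHS has dimensions [M T^-2], so x^n must supply [L^2].
With n = 2: ½k·x^2 has dimensions [L^2 M T^-2], matching the LHS ✓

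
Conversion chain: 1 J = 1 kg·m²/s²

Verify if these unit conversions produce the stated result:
The chain is correct (no errors).

Correct: Joule is defined as kg·m²/s²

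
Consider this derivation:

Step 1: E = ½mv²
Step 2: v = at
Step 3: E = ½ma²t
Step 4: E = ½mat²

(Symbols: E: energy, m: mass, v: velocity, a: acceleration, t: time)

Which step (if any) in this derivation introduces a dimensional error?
Step 3

Step 1: E = ½mv² → LHS [L^2 M T^-2], RHS [L^2 M T^-2] ✓
Step 2: v = at → LHS [L T^-1], RHS [L T^-1] ✓
Step 3: E = ½ma²t → LHS [L^2 M T^-2], RHS [L^2 M T^-3] ✗

The first dimensional inconsistency appears in step 3: E = ½ma²t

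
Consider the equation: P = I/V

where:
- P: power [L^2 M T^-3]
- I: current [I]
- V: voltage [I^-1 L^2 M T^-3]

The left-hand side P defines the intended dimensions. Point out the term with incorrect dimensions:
The right-hand side term I/V

P has dimensions [L^2 M T^-3], but I/V has dimensions [I^2 L^-2 M^-1 T^3], so the term I/V is dimensionally wrong for P.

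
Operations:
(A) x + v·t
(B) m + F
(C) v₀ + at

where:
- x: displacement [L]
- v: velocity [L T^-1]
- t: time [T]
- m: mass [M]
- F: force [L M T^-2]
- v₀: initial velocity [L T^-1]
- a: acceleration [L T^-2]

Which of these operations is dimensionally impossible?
(B) m + F

(A) x + v·t: x [L] and v·t [L] — same dimensions ✓
(B) m + F: m [M] and F [L M T^-2] — different dimensions cannot be added/subtracted ✗
(C) v₀ + at: v₀ [L T^-1] and at [L T^-1] — same dimensions ✓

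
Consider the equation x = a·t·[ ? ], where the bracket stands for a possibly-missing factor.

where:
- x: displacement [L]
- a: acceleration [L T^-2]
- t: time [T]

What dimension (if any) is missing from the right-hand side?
[T] — time (e.g. t)

x has dimensions [L]; a·t has dimensions [L T^-1].
The bracketed factor must supply [L] / [L T^-1] = [T].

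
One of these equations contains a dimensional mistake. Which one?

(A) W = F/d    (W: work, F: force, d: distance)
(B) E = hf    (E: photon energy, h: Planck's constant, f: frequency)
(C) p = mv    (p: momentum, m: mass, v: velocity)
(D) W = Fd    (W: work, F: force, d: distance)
(A) W = F/d

The equation (A) W = F/d is dimensionally incorrect.

LHS (W): [L^2 M T^-2]
RHS (F/d): [M T^-2] ✗

The dimensions do not match. The other three equations balance.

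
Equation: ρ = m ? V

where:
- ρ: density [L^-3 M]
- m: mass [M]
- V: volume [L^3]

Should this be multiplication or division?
division (÷): ρ = m ÷ V

ρ [L^-3 M]; m [M]; V [L^3].
m × V → [L^3 M] ✗
m ÷ V → [L^-3 M] ✓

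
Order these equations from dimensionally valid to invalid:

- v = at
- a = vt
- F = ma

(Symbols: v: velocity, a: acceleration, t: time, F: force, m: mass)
Dimensionally correct: v = at, F = ma
Dimensionally incorrect: a = vt
Ordered (correct first, then incorrect): v = at, F = ma, a = vt

- v = at: LHS [L T^-1], RHS [L T^-1] → correct ✓
- a = vt: LHS [L T^-2], RHS [L] → incorrect ✗
- F = ma: LHS [L M T^-2], RHS [L M T^-2] → correct ✓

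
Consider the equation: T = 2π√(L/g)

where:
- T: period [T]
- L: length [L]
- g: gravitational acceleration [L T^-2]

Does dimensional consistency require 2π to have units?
No

T has dimensions [T] and √(L/g) already has dimensions [T], so the equation balances without 2π contributing any dimensions. 2π is a pure (dimensionless) number; changing or removing it would not affect dimensional consistency.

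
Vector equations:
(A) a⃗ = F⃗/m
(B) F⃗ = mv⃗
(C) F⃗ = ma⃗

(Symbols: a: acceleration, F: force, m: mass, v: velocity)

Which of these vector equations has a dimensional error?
(B) F⃗ = mv⃗

(A) a⃗ = F⃗/m: LHS [L T^-2], RHS [L T^-2] ✓ — force (vector) divided by mass (scalar)
(B) F⃗ = mv⃗: LHS [L M T^-2], RHS [L M T^-1] ✗ — mass times velocity is momentum, not force; should be ma⃗
(C) F⃗ = ma⃗: LHS [L M T^-2], RHS [L M T^-2] ✓ — Force and acceleration are vectors, mass is a scalar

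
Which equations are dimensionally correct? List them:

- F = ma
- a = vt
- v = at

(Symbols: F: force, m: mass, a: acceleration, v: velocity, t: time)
Dimensionally correct: F = ma, v = at
Dimensionally incorrect: a = vt
Ordered (correct first, then incorrect): F = ma, v = at, a = vt

- F = ma: LHS [L M T^-2], RHS [L M T^-2] → correct ✓
- a = vt: LHS [L T^-2], RHS [L] → incorrect ✗
- v = at: LHS [L T^-1], RHS [L T^-1] → correct ✓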